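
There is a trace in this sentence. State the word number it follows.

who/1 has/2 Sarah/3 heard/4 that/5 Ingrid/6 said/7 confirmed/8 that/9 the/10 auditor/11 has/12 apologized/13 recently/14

The displaced element is "who" (word 1).
It is linked across 2 clause boundaries (that → Ø).
It functions as the subject of "confirmed", so the gap sits immediately after word 7 ("said").
Base order: Sarah has heard that Ingrid said that who confirmed that the auditor has apologized recently.

7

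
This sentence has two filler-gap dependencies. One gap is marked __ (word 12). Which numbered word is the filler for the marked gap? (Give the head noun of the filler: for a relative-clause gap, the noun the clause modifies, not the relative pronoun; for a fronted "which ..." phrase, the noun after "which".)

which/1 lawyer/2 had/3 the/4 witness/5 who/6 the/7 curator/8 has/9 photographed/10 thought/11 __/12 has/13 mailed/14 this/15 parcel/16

The marked gap is the subject of "mailed".
Its filler is the fronted wh-phrase "which lawyer", at word 2.
(The other dependency links word 5 to a gap after word 10.)

2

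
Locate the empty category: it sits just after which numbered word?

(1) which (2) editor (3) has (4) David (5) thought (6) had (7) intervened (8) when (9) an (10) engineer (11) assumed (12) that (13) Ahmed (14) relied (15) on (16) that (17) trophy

The displaced element is "which editor" (word 2).
It is linked across 1 clause boundary (Ø).
It functions as the subject of "intervened", so the gap sits immediately after word 5 ("thought").
Base order: David has thought that which editor had intervened when an engineer assumed that Ahmed relied on that trophy.

5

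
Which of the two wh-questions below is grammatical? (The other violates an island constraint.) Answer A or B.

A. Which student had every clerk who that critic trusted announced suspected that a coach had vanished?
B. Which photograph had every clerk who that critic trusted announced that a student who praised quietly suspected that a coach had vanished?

In B, the wh-phrase is extracted from inside a complex-NP island (relative clause) (introduced by "who"), which blocks movement.
In A, the extraction path crosses only that-complement boundaries, which are transparent.
So A is grammatical.

A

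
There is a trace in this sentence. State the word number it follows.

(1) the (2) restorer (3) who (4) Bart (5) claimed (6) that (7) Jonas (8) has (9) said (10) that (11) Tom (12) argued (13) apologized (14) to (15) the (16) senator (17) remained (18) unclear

The displaced element is "the restorer" (word 2).
It is linked across 3 clause boundaries (that → that → Ø).
It functions as the subject of "apologized", so the gap sits immediately after word 12 ("argued").
Base order: Bart claimed that Jonas has said that Tom argued that the restorer apologized to the senator.

12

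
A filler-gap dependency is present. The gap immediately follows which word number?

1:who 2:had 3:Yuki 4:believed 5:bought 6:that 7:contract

The displaced element is "who" (word 1).
It is linked across 1 clause boundary (Ø).
It functions as the subject of "bought", so the gap sits immediately after word 4 ("believed").
Base order: Yuki had believed who bought that contract.

4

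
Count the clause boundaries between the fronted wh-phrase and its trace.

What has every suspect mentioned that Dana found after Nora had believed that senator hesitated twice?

1

"what" is extracted from the object of "found".
Boundaries crossed, outermost first: [that] — 1 in total.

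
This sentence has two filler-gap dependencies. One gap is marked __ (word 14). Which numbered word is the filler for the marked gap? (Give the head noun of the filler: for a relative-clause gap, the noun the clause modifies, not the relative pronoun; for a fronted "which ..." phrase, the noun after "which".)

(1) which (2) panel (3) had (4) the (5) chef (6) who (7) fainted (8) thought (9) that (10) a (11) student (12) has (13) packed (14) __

2

The marked gap is the direct object of "packed".
Its filler is the fronted wh-phrase "which panel", at word 2.
(The other dependency links word 5 to a gap after word 6.)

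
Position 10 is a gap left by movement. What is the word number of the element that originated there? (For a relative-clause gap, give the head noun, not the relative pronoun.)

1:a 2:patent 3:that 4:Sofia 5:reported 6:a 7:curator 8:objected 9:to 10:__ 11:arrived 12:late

2

The gap at 10 is the prepositional object of "objected", inside a relative clause.
The relative pronoun is "that" (word 3); it is bound by the head noun immediately before it.
Its filler is the head noun "patent", at word 2.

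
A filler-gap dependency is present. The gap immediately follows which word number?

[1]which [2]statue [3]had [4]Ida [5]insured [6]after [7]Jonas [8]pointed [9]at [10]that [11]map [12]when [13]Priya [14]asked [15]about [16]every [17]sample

5

The displaced element is "which statue" (word 2).
It functions as the direct object of "insured", so the gap sits immediately after word 5 ("insured").
Base order: Ida had insured which statue after Jonas pointed at that map when Priya asked about every sample.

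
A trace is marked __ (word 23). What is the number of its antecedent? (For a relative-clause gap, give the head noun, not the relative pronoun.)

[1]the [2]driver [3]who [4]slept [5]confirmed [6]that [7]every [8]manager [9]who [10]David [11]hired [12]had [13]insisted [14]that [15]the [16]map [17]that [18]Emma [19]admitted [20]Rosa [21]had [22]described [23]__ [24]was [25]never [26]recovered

The gap at 23 is the object of "described", inside a relative clause.
The relative pronoun is "that" (word 17); it is bound by the head noun immediately before it.
Its filler is the head noun "map", at word 16.

16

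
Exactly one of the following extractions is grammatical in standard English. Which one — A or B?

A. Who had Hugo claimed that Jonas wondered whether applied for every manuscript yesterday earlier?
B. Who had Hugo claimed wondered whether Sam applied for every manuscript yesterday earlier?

In A, the wh-phrase is extracted from inside a wh-island (introduced by "whether"), which blocks movement.
In B, the extraction path crosses only that-complement boundaries, which are transparent.
So B is grammatical.

B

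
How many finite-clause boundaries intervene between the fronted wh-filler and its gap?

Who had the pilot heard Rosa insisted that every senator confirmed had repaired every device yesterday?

"who" is extracted from the subject of "repaired".
Boundaries crossed, outermost first: [Ø], [that], [Ø] — 3 in total.

3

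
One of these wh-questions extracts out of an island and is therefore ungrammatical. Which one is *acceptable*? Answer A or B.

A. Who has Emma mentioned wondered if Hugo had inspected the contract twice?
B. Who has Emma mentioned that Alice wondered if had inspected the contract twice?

In B, the wh-phrase is extracted from inside a wh-island (introduced by "if"), which blocks movement.
In A, the extraction path crosses only that-complement boundaries, which are transparent.
So A is grammatical.

A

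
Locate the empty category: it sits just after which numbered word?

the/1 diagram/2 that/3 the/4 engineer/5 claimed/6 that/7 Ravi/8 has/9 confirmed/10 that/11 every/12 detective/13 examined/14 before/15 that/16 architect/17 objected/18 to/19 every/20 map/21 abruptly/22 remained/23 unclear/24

The displaced element is "the diagram" (word 2).
It is linked across 2 clause boundaries (that → that).
It functions as the direct object of "examined", so the gap sits immediately after word 14 ("examined").
Base order: The engineer claimed that Ravi has confirmed that every detective examined the diagram before that architect objected to every map abruptly.

14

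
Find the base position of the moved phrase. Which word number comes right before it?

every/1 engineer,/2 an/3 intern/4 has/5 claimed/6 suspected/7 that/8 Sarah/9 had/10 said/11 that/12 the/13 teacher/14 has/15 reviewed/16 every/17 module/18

6

The displaced element is "every engineer" (word 2).
It is linked across 1 clause boundary (Ø).
It functions as the subject of "suspected", so the gap sits immediately after word 6 ("claimed").
Base order: An intern has claimed every engineer suspected that Sarah had said that the teacher has reviewed every module.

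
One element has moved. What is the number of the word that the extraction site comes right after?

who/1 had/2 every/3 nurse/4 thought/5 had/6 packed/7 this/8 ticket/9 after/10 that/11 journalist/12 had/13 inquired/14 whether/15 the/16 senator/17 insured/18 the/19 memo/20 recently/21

5

The displaced element is "who" (word 1).
It is linked across 1 clause boundary (Ø).
It functions as the subject of "packed", so the gap sits immediately after word 5 ("thought").
Base order: Every nurse had thought that who had packed this ticket after that journalist had inquired whether the senator insured the memo recently.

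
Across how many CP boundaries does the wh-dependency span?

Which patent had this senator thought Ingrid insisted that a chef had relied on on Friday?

2

"which patent" is extracted from the PP object of "relied".
Boundaries crossed, outermost first: [Ø], [that] — 2 in total.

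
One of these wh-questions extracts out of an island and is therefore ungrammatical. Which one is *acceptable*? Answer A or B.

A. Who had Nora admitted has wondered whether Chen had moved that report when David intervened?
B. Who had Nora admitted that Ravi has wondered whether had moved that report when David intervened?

A

In B, the wh-phrase is extracted from inside a wh-island (introduced by "whether"), which blocks movement.
In A, the extraction path crosses only that-complement boundaries, which are transparent.
So A is grammatical.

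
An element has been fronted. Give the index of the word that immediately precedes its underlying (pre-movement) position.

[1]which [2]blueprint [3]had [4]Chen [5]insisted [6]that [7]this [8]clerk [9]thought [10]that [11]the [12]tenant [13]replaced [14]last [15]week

13

The displaced element is "which blueprint" (word 2).
It is linked across 2 clause boundaries (that → that).
It functions as the direct object of "replaced", so the gap sits immediately after word 13 ("replaced").
Base order: Chen had insisted that this clerk thought that the tenant replaced which blueprint last week.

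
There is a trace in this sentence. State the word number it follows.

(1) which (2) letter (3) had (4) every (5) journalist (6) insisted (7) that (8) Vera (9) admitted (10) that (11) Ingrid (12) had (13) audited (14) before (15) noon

The displaced element is "which letter" (word 2).
It is linked across 2 clause boundaries (that → that).
It functions as the direct object of "audited", so the gap sits immediately after word 13 ("audited").
Base order: Every journalist had insisted that Vera admitted that Ingrid had audited which letter before noon.

13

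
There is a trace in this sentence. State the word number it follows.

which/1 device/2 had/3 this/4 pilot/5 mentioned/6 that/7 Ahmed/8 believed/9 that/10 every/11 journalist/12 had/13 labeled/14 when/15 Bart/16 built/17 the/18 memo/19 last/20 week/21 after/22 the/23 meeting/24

The displaced element is "which device" (word 2).
It is linked across 2 clause boundaries (that → that).
It functions as the direct object of "labeled", so the gap sits immediately after word 14 ("labeled").
Base order: This pilot had mentioned that Ahmed believed that every journalist had labeled which device when Bart built the memo last week after the meeting.

14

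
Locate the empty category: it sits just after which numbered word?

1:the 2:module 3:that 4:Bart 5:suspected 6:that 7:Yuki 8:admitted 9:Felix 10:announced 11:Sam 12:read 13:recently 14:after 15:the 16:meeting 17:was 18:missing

12

The displaced element is "the module" (word 2).
It is linked across 3 clause boundaries (that → Ø → Ø).
It functions as the direct object of "read", so the gap sits immediately after word 12 ("read").
Base order: Bart suspected that Yuki admitted Felix announced Sam read the module recently after the meeting.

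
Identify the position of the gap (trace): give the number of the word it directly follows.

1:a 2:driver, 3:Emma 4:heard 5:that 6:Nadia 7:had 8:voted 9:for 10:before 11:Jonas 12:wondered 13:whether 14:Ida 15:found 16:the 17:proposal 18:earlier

9

The displaced element is "a driver" (word 2).
It is linked across 1 clause boundary (that).
It functions as the object of the preposition "for" of "voted", so the gap sits immediately after word 9 ("for").
Base order: Emma heard that Nadia had voted for a driver before Jonas wondered whether Ida found the proposal earlier.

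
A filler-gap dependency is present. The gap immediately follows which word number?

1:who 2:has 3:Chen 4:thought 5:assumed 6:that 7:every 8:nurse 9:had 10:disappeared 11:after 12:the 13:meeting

The displaced element is "who" (word 1).
It is linked across 1 clause boundary (Ø).
It functions as the subject of "assumed", so the gap sits immediately after word 4 ("thought").
Base order: Chen has thought that who assumed that every nurse had disappeared after the meeting.

4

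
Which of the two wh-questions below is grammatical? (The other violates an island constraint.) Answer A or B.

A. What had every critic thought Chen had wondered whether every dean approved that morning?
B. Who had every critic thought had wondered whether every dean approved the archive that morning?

In A, the wh-phrase is extracted from inside a wh-island (introduced by "whether"), which blocks movement.
In B, the extraction path crosses only that-complement boundaries, which are transparent.
So B is grammatical.

B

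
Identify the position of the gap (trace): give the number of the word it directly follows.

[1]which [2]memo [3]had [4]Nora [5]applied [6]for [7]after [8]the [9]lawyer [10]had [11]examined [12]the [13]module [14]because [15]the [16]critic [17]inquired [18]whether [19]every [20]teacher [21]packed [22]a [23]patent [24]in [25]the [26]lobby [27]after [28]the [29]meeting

6

The displaced element is "which memo" (word 2).
It functions as the object of the preposition "for" of "applied", so the gap sits immediately after word 6 ("for").
Base order: Nora had applied for which memo after the lawyer had examined the module because the critic inquired whether every teacher packed a patent in the lobby after the meeting.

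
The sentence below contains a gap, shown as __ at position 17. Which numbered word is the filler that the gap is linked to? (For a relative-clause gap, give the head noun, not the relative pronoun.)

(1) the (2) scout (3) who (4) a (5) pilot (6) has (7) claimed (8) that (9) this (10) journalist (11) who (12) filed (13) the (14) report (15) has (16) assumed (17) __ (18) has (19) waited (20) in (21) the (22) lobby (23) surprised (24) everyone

The gap at 17 is the subject of "waited", inside a relative clause.
The relative pronoun is "who" (word 3); it is bound by the head noun immediately before it.
Its filler is the head noun "scout", at word 2.

2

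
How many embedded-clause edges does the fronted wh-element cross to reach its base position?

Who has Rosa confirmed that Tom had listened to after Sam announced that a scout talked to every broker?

1

"who" is extracted from the PP object of "listened".
Boundaries crossed, outermost first: [that] — 1 in total.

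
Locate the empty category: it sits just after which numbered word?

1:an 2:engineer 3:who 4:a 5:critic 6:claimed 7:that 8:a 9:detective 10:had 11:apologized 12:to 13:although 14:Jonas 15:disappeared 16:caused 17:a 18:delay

12

The displaced element is "an engineer" (word 2).
It is linked across 1 clause boundary (that).
It functions as the object of the preposition "to" of "apologized", so the gap sits immediately after word 12 ("to").
Base order: A critic claimed that a detective had apologized to an engineer although Jonas disappeared.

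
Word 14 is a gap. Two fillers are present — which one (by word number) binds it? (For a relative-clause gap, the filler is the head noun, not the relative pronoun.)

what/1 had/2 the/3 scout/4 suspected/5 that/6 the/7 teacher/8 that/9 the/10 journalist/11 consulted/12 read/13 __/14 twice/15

1

The marked gap is the direct object of "read".
Its filler is the fronted wh-phrase "what", at word 1.
(The other dependency links word 8 to a gap after word 12.)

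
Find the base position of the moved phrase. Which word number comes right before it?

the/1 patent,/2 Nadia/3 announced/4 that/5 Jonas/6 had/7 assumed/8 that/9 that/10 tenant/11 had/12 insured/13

The displaced element is "the patent" (word 2).
It is linked across 2 clause boundaries (that → that).
It functions as the direct object of "insured", so the gap sits immediately after word 13 ("insured").
Base order: Nadia announced that Jonas had assumed that that tenant had insured the patent.

13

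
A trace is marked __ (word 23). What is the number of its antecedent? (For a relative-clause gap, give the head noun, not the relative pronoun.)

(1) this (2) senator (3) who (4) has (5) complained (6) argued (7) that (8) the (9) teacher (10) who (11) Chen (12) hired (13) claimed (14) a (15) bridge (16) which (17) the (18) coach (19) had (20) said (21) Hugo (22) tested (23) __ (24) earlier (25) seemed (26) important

15

The gap at 23 is the object of "tested", inside a relative clause.
The relative pronoun is "which" (word 16); it is bound by the head noun immediately before it.
Its filler is the head noun "bridge", at word 15.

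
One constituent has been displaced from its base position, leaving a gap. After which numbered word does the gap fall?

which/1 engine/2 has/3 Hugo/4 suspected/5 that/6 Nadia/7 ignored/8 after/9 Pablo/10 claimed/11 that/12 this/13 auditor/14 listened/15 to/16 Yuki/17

8

The displaced element is "which engine" (word 2).
It is linked across 1 clause boundary (that).
It functions as the direct object of "ignored", so the gap sits immediately after word 8 ("ignored").
Base order: Hugo has suspected that Nadia ignored which engine after Pablo claimed that this auditor listened to Yuki.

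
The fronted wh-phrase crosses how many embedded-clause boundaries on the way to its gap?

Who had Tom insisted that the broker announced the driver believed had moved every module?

3

"who" is extracted from the subject of "moved".
Boundaries crossed, outermost first: [that], [Ø], [Ø] — 3 in total.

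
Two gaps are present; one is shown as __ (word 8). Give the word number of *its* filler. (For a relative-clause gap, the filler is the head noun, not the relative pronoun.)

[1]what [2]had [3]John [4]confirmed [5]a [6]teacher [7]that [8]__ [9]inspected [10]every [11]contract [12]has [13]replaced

6

The marked gap is inside the relative clause, the subject of "inspected".
Its filler is the head noun "teacher" (via "that"), at word 6.
(The other dependency links word 1 to a gap after word 13.)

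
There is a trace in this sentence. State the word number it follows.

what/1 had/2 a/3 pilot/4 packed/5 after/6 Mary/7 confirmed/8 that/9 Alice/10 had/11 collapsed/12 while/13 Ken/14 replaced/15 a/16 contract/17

The displaced element is "what" (word 1).
It functions as the direct object of "packed", so the gap sits immediately after word 5 ("packed").
Base order: A pilot had packed what after Mary confirmed that Alice had collapsed while Ken replaced a contract.

5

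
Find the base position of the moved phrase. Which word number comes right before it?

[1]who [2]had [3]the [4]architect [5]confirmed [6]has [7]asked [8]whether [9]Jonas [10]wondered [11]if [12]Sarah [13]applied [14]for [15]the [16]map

5

The displaced element is "who" (word 1).
It is linked across 1 clause boundary (Ø).
It functions as the subject of "asked", so the gap sits immediately after word 5 ("confirmed").
Base order: The architect had confirmed that who has asked whether Jonas wondered if Sarah applied for the map.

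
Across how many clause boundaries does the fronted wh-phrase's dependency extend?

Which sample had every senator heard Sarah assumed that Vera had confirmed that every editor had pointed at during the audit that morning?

"which sample" is extracted from the PP object of "pointed".
Boundaries crossed, outermost first: [Ø], [that], [that] — 3 in total.

3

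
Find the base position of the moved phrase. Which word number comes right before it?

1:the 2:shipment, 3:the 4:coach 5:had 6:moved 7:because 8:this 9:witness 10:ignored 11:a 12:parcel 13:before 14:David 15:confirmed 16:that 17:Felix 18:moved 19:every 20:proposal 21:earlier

6

The displaced element is "the shipment" (word 2).
It functions as the direct object of "moved", so the gap sits immediately after word 6 ("moved").
Base order: The coach had moved the shipment because this witness ignored a parcel before David confirmed that Felix moved every proposal earlier.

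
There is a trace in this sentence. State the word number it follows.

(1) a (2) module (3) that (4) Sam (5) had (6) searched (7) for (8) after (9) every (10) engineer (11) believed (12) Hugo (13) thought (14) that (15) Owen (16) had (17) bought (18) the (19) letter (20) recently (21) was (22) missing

7

The displaced element is "a module" (word 2).
It functions as the object of the preposition "for" of "searched", so the gap sits immediately after word 7 ("for").
Base order: Sam had searched for a module after every engineer believed Hugo thought that Owen had bought the letter recently.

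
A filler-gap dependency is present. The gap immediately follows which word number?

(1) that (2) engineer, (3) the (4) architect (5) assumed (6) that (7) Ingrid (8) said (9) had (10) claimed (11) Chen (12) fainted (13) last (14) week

The displaced element is "that engineer" (word 2).
It is linked across 2 clause boundaries (that → Ø).
It functions as the subject of "claimed", so the gap sits immediately after word 8 ("said").
Base order: The architect assumed that Ingrid said that that engineer had claimed Chen fainted last week.

8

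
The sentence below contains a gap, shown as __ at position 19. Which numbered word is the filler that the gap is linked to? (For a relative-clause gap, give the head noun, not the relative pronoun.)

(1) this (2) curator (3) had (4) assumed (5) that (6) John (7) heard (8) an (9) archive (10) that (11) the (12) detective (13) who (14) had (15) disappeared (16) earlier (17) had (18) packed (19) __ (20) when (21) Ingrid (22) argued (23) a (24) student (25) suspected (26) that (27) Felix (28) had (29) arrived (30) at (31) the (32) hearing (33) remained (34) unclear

9

The gap at 19 is the object of "packed", inside a relative clause.
The relative pronoun is "that" (word 10); it is bound by the head noun immediately before it.
Its filler is the head noun "archive", at word 9.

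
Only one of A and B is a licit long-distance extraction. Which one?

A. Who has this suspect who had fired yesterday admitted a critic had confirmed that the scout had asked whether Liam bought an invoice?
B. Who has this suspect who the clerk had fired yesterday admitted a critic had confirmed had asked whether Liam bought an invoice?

In A, the wh-phrase is extracted from inside a complex-NP island (relative clause) (introduced by "who"), which blocks movement.
In B, the extraction path crosses only that-complement boundaries, which are transparent.
So B is grammatical.

B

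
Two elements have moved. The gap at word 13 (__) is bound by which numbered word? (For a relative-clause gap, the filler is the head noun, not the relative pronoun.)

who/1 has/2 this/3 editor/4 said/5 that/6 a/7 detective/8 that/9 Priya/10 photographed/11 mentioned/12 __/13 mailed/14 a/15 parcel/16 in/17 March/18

1

The marked gap is the subject of "mailed".
Its filler is the fronted wh-phrase "who", at word 1.
(The other dependency links word 8 to a gap after word 11.)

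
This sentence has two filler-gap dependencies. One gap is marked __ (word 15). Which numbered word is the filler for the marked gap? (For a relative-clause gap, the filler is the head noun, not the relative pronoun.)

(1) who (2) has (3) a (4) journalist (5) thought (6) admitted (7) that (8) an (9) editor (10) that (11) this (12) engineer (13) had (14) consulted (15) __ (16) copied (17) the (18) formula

9

The marked gap is inside the relative clause, the direct object of "consulted".
Its filler is the head noun "editor" (via "that"), at word 9.
(The other dependency links word 1 to a gap after word 5.)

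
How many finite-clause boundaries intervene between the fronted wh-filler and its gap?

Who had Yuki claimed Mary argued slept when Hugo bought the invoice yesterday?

2

"who" is extracted from the subject of "slept".
Boundaries crossed, outermost first: [Ø], [Ø] — 2 in total.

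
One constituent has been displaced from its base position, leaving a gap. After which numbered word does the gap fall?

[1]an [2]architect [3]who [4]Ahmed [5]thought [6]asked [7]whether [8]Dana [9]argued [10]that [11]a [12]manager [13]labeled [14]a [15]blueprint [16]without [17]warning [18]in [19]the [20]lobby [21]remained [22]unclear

5

The displaced element is "an architect" (word 2).
It is linked across 1 clause boundary (Ø).
It functions as the subject of "asked", so the gap sits immediately after word 5 ("thought").
Base order: Ahmed thought an architect asked whether Dana argued that a manager labeled a blueprint without warning in the lobby.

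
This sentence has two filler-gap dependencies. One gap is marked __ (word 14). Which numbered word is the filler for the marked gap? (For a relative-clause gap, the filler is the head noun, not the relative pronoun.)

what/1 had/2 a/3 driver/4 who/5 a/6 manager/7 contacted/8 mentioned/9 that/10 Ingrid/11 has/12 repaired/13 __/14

1

The marked gap is the direct object of "repaired".
Its filler is the fronted wh-phrase "what", at word 1.
(The other dependency links word 4 to a gap after word 8.)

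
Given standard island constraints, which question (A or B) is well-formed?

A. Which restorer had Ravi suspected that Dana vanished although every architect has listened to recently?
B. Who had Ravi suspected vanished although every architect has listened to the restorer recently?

B

In A, the wh-phrase is extracted from inside an adjunct island (introduced by "although"), which blocks movement.
In B, the extraction path crosses only that-complement boundaries, which are transparent.
So B is grammatical.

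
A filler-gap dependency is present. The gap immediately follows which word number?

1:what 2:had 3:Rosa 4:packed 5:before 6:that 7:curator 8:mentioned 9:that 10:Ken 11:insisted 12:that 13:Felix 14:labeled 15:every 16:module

The displaced element is "what" (word 1).
It functions as the direct object of "packed", so the gap sits immediately after word 4 ("packed").
Base order: Rosa had packed what before that curator mentioned that Ken insisted that Felix labeled every module.

4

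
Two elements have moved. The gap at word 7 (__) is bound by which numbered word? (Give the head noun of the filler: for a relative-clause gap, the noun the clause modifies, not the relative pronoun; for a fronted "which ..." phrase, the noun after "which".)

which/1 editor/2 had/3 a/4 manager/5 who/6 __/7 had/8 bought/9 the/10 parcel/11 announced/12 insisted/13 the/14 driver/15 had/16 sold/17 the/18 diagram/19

5

The marked gap is inside the relative clause, the subject of "bought".
Its filler is the head noun "manager" (via "who"), at word 5.
(The other dependency links word 2 to a gap after word 12.)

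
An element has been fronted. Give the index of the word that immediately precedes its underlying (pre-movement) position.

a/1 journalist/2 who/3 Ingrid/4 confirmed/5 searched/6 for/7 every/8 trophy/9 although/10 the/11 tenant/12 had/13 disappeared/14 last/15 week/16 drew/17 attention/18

5

The displaced element is "a journalist" (word 2).
It is linked across 1 clause boundary (Ø).
It functions as the subject of "searched", so the gap sits immediately after word 5 ("confirmed").
Base order: Ingrid confirmed that a journalist searched for every trophy although the tenant had disappeared last week.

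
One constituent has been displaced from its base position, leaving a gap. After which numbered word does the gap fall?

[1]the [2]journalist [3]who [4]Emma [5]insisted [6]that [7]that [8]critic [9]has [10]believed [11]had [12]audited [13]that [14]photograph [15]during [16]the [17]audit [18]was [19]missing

The displaced element is "the journalist" (word 2).
It is linked across 2 clause boundaries (that → Ø).
It functions as the subject of "audited", so the gap sits immediately after word 10 ("believed").
Base order: Emma insisted that that critic has believed that the journalist had audited that photograph during the audit.

10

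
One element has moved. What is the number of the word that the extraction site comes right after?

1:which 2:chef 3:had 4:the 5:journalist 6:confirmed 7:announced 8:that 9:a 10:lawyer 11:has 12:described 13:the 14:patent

6

The displaced element is "which chef" (word 2).
It is linked across 1 clause boundary (Ø).
It functions as the subject of "announced", so the gap sits immediately after word 6 ("confirmed").
Base order: The journalist had confirmed that which chef announced that a lawyer has described the patent.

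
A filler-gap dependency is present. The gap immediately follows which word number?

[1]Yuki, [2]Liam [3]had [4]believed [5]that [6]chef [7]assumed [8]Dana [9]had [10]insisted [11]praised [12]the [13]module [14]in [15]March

10

The displaced element is "Yuki" (word 1).
It is linked across 3 clause boundaries (Ø → Ø → Ø).
It functions as the subject of "praised", so the gap sits immediately after word 10 ("insisted").
Base order: Liam had believed that chef assumed Dana had insisted that Yuki praised the module in March.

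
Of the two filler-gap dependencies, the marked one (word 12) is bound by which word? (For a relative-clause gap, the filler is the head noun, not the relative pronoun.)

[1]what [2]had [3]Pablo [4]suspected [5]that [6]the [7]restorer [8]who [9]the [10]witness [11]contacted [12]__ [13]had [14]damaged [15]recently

7

The marked gap is inside the relative clause, the direct object of "contacted".
Its filler is the head noun "restorer" (via "who"), at word 7.
(The other dependency links word 1 to a gap after word 14.)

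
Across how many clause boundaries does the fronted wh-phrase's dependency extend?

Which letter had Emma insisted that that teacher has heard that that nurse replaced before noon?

"which letter" is extracted from the object of "replaced".
Boundaries crossed, outermost first: [that], [that] — 2 in total.

2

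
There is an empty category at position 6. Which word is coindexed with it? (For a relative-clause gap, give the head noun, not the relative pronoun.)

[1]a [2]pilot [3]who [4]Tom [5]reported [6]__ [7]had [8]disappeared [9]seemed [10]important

The gap at 6 is the subject of "disappeared", inside a relative clause.
The relative pronoun is "who" (word 3); it is bound by the head noun immediately before it.
Its filler is the head noun "pilot", at word 2.

2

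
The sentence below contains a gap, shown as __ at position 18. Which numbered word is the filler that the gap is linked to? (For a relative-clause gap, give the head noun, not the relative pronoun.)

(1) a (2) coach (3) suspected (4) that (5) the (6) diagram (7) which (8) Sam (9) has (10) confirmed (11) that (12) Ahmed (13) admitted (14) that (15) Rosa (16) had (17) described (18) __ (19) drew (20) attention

The gap at 18 is the object of "described", inside a relative clause.
The relative pronoun is "which" (word 7); it is bound by the head noun immediately before it.
Its filler is the head noun "diagram", at word 6.

6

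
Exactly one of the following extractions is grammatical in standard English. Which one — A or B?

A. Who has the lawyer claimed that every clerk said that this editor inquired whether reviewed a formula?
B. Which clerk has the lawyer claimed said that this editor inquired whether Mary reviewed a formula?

In A, the wh-phrase is extracted from inside a wh-island (introduced by "whether"), which blocks movement.
In B, the extraction path crosses only that-complement boundaries, which are transparent.
So B is grammatical.

B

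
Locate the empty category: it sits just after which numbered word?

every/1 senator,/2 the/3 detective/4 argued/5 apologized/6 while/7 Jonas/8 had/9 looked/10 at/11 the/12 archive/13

5

The displaced element is "every senator" (word 2).
It is linked across 1 clause boundary (Ø).
It functions as the subject of "apologized", so the gap sits immediately after word 5 ("argued").
Base order: The detective argued every senator apologized while Jonas had looked at the archive.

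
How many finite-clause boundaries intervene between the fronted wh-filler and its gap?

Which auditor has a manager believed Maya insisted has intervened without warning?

"which auditor" is extracted from the subject of "intervened".
Boundaries crossed, outermost first: [Ø], [Ø] — 2 in total.

2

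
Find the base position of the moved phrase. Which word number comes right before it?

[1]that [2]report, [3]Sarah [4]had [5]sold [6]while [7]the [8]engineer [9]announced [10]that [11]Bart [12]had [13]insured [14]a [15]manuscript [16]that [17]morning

The displaced element is "that report" (word 2).
It functions as the direct object of "sold", so the gap sits immediately after word 5 ("sold").
Base order: Sarah had sold that report while the engineer announced that Bart had insured a manuscript that morning.

5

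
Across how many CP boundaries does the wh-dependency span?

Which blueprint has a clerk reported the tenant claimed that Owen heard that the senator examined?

3

"which blueprint" is extracted from the object of "examined".
Boundaries crossed, outermost first: [Ø], [that], [that] — 3 in total.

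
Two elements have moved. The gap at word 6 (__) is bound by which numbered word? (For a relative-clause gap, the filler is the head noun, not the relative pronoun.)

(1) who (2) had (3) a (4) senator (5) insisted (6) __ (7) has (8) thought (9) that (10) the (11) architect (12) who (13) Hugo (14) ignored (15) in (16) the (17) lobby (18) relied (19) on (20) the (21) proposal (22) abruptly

The marked gap is the subject of "thought".
Its filler is the fronted wh-phrase "who", at word 1.
(The other dependency links word 11 to a gap after word 14.)

1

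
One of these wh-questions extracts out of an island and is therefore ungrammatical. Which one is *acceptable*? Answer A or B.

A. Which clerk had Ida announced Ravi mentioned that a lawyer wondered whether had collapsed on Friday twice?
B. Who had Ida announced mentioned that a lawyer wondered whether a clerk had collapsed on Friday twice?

B

In A, the wh-phrase is extracted from inside a wh-island (introduced by "whether"), which blocks movement.
In B, the extraction path crosses only that-complement boundaries, which are transparent.
So B is grammatical.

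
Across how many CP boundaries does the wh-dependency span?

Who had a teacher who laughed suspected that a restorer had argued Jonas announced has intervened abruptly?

3

"who" is extracted from the subject of "intervened".
Boundaries crossed, outermost first: [that], [Ø], [Ø] — 3 in total.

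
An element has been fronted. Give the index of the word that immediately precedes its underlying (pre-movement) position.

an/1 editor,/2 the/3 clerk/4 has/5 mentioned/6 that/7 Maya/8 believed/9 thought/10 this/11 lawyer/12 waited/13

9

The displaced element is "an editor" (word 2).
It is linked across 2 clause boundaries (that → Ø).
It functions as the subject of "thought", so the gap sits immediately after word 9 ("believed").
Base order: The clerk has mentioned that Maya believed an editor thought this lawyer waited.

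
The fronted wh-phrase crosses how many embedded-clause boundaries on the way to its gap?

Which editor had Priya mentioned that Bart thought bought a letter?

2

"which editor" is extracted from the subject of "bought".
Boundaries crossed, outermost first: [that], [Ø] — 2 in total.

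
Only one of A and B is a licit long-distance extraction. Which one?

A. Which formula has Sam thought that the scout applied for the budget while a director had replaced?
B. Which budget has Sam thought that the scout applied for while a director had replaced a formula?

B

In A, the wh-phrase is extracted from inside an adjunct island (introduced by "while"), which blocks movement.
In B, the extraction path crosses only that-complement boundaries, which are transparent.
So B is grammatical.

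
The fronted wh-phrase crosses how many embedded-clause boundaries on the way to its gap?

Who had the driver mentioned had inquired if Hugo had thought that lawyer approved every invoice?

"who" is extracted from the subject of "inquired".
Boundaries crossed, outermost first: [Ø] — 1 in total.

1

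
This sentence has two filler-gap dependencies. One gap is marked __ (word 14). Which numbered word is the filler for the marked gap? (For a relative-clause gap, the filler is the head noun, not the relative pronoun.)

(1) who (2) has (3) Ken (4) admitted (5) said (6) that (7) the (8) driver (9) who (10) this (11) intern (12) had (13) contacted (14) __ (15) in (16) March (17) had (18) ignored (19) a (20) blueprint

8

The marked gap is inside the relative clause, the direct object of "contacted".
Its filler is the head noun "driver" (via "who"), at word 8.
(The other dependency links word 1 to a gap after word 4.)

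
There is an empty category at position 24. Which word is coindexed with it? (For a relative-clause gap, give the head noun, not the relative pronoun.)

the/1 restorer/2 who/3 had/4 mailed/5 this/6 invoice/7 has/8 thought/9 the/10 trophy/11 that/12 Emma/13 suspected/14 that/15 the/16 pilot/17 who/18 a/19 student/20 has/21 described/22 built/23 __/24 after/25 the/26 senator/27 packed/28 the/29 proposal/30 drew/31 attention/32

11

The gap at 24 is the object of "built", inside a relative clause.
The relative pronoun is "that" (word 12); it is bound by the head noun immediately before it.
Its filler is the head noun "trophy", at word 11.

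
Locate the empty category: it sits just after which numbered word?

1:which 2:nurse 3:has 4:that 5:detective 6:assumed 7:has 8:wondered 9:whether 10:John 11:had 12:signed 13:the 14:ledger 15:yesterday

The displaced element is "which nurse" (word 2).
It is linked across 1 clause boundary (Ø).
It functions as the subject of "wondered", so the gap sits immediately after word 6 ("assumed").
Base order: That detective has assumed which nurse has wondered whether John had signed the ledger yesterday.

6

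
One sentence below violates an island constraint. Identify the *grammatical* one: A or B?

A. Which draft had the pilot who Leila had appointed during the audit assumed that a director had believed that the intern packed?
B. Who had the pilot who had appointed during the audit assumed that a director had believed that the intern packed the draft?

In B, the wh-phrase is extracted from inside a complex-NP island (relative clause) (introduced by "who"), which blocks movement.
In A, the extraction path crosses only that-complement boundaries, which are transparent.
So A is grammatical.

A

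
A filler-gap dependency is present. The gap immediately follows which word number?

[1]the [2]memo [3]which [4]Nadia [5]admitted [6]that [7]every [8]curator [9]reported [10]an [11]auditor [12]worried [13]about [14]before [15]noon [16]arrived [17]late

13

The displaced element is "the memo" (word 2).
It is linked across 2 clause boundaries (that → Ø).
It functions as the object of the preposition "about" of "worried", so the gap sits immediately after word 13 ("about").
Base order: Nadia admitted that every curator reported an auditor worried about the memo before noon.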